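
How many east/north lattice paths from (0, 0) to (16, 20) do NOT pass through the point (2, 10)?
Number of paths = 7178429214

Total paths from (0, 0) to (16, 20): C(36, 16) = 7307872110. Paths through (2, 10): (paths (0, 0) → (2, 10)) × (paths (2, 10) → (16, 20)) = C(12, 2) · C(24, 14) = 66 · 1961256 = 129442896. Avoidance count = 7307872110 − 129442896 = 7178429214.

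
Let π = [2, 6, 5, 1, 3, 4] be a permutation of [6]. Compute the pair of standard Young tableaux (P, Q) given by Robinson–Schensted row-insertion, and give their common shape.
P = [1, 3, 4] / [2, 5] / [6];  Q = [1, 2, 6] / [3, 5] / [4];  common shape = (3, 2, 1)

Row-insert the values π_1, π_2, … into P one at a time, bumping the leftmost entry strictly greater than the inserted value down to the next row. The recording tableau Q records, in position (i, j), the step at which that cell was added to P.
  Insert 2 (step 1): P = [2];  Q = [1]
  Insert 6 (step 2): P = [2, 6];  Q = [1, 2]
  Insert 5 (step 3): P = [2, 5] / [6];  Q = [1, 2] / [3]
  Insert 1 (step 4): P = [1, 5] / [2] / [6];  Q = [1, 2] / [3] / [4]
  Insert 3 (step 5): P = [1, 3] / [2, 5] / [6];  Q = [1, 2] / [3, 5] / [4]
  Insert 4 (step 6): P = [1, 3, 4] / [2, 5] / [6];  Q = [1, 2, 6] / [3, 5] / [4]
Final shape: (3, 2, 1).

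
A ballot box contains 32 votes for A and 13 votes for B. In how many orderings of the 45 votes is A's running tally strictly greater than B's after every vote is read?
Strict-lead orderings = 30824843819

Total orderings of the 45 votes with 32 for A: C(45, 32) = 73006209045. By the Bertrand ballot formula (Cycle Lemma / reflection principle), the number of orderings in which A is strictly ahead of B throughout is (p − q)/(p + q) · C(p + q, p) = (32 − 13)/(32 + 13) · 73006209045 = 30824843819.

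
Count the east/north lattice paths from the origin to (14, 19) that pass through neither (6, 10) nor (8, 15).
Number of paths = 556484060

Inclusion–exclusion. Total paths: C(33, 14) = 818809200. Through P₁: C(16, 6)·C(17, 8) = 194674480. Through P₂: C(23, 8)·C(10, 6) = 102965940. Since P₁ is strictly southwest of P₂, a monotone path through both must visit P₁ then P₂; paths through both = C(16, 6)·C(7, 2)·C(10, 6) = 35315280. Avoid both = 818809200 − 194674480 − 102965940 + 35315280 = 556484060.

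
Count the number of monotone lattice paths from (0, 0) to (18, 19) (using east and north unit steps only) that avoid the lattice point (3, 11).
Number of paths = 17494157604

Total paths from (0, 0) to (18, 19): C(37, 18) = 17672631900. Paths through (3, 11): (paths (0, 0) → (3, 11)) × (paths (3, 11) → (18, 19)) = C(14, 3) · C(23, 15) = 364 · 490314 = 178474296. Avoidance count = 17672631900 − 178474296 = 17494157604.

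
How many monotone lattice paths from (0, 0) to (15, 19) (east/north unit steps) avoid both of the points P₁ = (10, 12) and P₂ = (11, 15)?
Number of paths = 984053568

Inclusion–exclusion. Total paths: C(34, 15) = 1855967520. Through P₁: C(22, 10)·C(12, 5) = 512143632. Through P₂: C(26, 11)·C(8, 4) = 540831200. Since P₁ is strictly southwest of P₂, a monotone path through both must visit P₁ then P₂; paths through both = C(22, 10)·C(4, 1)·C(8, 4) = 181060880. Avoid both = 1855967520 − 512143632 − 540831200 + 181060880 = 984053568.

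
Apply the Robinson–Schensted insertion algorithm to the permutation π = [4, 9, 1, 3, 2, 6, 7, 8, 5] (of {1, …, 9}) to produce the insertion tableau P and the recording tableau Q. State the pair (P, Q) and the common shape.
P = [1, 2, 5, 7, 8] / [3, 6] / [4, 9];  Q = [1, 2, 6, 7, 8] / [3, 4] / [5, 9];  common shape = (5, 2, 2)

Row-insert the values π_1, π_2, … into P one at a time, bumping the leftmost entry strictly greater than the inserted value down to the next row. The recording tableau Q records, in position (i, j), the step at which that cell was added to P.
  Insert 4 (step 1): P = [4];  Q = [1]
  Insert 9 (step 2): P = [4, 9];  Q = [1, 2]
  Insert 1 (step 3): P = [1, 9] / [4];  Q = [1, 2] / [3]
  Insert 3 (step 4): P = [1, 3] / [4, 9];  Q = [1, 2] / [3, 4]
  Insert 2 (step 5): P = [1, 2] / [3, 9] / [4];  Q = [1, 2] / [3, 4] / [5]
  Insert 6 (step 6): P = [1, 2, 6] / [3, 9] / [4];  Q = [1, 2, 6] / [3, 4] / [5]
  Insert 7 (step 7): P = [1, 2, 6, 7] / [3, 9] / [4];  Q = [1, 2, 6, 7] / [3, 4] / [5]
  Insert 8 (step 8): P = [1, 2, 6, 7, 8] / [3, 9] / [4];  Q = [1, 2, 6, 7, 8] / [3, 4] / [5]
  Insert 5 (step 9): P = [1, 2, 5, 7, 8] / [3, 6] / [4, 9];  Q = [1, 2, 6, 7, 8] / [3, 4] / [5, 9]
Final shape: (5, 2, 2).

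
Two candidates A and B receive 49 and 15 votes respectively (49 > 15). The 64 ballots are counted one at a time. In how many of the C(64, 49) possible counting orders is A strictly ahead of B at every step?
Strict-lead orderings = 84744468677070

Total orderings of the 64 votes with 49 for A: C(64, 49) = 159518999862720. By the Bertrand ballot formula (Cycle Lemma / reflection principle), the number of orderings in which A is strictly ahead of B throughout is (p − q)/(p + q) · C(p + q, p) = (49 − 15)/(49 + 15) · 159518999862720 = 84744468677070.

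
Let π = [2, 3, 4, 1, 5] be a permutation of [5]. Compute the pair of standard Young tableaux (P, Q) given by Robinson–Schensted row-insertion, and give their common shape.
P = [1, 3, 4, 5] / [2];  Q = [1, 2, 3, 5] / [4];  common shape = (4, 1)

Row-insert the values π_1, π_2, … into P one at a time, bumping the leftmost entry strictly greater than the inserted value down to the next row. The recording tableau Q records, in position (i, j), the step at which that cell was added to P.
  Insert 2 (step 1): P = [2];  Q = [1]
  Insert 3 (step 2): P = [2, 3];  Q = [1, 2]
  Insert 4 (step 3): P = [2, 3, 4];  Q = [1, 2, 3]
  Insert 1 (step 4): P = [1, 3, 4] / [2];  Q = [1, 2, 3] / [4]
  Insert 5 (step 5): P = [1, 3, 4, 5] / [2];  Q = [1, 2, 3, 5] / [4]
Final shape: (4, 1).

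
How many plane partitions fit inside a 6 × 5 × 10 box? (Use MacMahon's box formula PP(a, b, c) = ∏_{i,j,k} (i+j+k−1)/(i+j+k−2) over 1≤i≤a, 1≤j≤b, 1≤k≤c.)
PP(6, 5, 10) = 559611782036736

Evaluate the triple product over i = 1..6, j = 1..5, k = 1..10. The factors are (2/1) · (3/2) · (4/3) · (5/4) · (6/5) · (7/6) · (8/7) · (9/8) · … (300 factors total). The numerators and denominators telescope so the product is an integer; carrying out the multiplication exactly gives PP(6, 5, 10) = 559611782036736.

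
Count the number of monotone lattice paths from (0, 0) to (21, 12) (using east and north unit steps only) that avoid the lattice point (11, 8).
Number of paths = 279159738

Total paths from (0, 0) to (21, 12): C(33, 21) = 354817320. Paths through (11, 8): (paths (0, 0) → (11, 8)) × (paths (11, 8) → (21, 12)) = C(19, 11) · C(14, 10) = 75582 · 1001 = 75657582. Avoidance count = 354817320 − 75657582 = 279159738.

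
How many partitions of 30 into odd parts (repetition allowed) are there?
p_odd(30) = 296

Enumerate partitions using only odd parts via the recurrence o(n, m) = o(n, m−2) + o(n−m, m) over odd m, starting from the largest odd part ≤ n. This gives p_odd(30) = 296. (Euler's theorem: equals the count of distinct-part partitions.)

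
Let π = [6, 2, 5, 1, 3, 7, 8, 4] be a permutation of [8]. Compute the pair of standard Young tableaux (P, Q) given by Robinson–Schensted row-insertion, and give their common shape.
P = [1, 3, 4, 8] / [2, 5, 7] / [6];  Q = [1, 3, 6, 7] / [2, 5, 8] / [4];  common shape = (4, 3, 1)

Row-insert the values π_1, π_2, … into P one at a time, bumping the leftmost entry strictly greater than the inserted value down to the next row. The recording tableau Q records, in position (i, j), the step at which that cell was added to P.
  Insert 6 (step 1): P = [6];  Q = [1]
  Insert 2 (step 2): P = [2] / [6];  Q = [1] / [2]
  Insert 5 (step 3): P = [2, 5] / [6];  Q = [1, 3] / [2]
  Insert 1 (step 4): P = [1, 5] / [2] / [6];  Q = [1, 3] / [2] / [4]
  Insert 3 (step 5): P = [1, 3] / [2, 5] / [6];  Q = [1, 3] / [2, 5] / [4]
  Insert 7 (step 6): P = [1, 3, 7] / [2, 5] / [6];  Q = [1, 3, 6] / [2, 5] / [4]
  Insert 8 (step 7): P = [1, 3, 7, 8] / [2, 5] / [6];  Q = [1, 3, 6, 7] / [2, 5] / [4]
  Insert 4 (step 8): P = [1, 3, 4, 8] / [2, 5, 7] / [6];  Q = [1, 3, 6, 7] / [2, 5, 8] / [4]
Final shape: (4, 3, 1).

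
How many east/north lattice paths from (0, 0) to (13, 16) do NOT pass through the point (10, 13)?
Number of paths = 44982595

Total paths from (0, 0) to (13, 16): C(29, 13) = 67863915. Paths through (10, 13): (paths (0, 0) → (10, 13)) × (paths (10, 13) → (13, 16)) = C(23, 10) · C(6, 3) = 1144066 · 20 = 22881320. Avoidance count = 67863915 − 22881320 = 44982595.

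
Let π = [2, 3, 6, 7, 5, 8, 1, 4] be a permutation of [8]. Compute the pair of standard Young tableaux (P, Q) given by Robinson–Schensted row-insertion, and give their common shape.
P = [1, 3, 4, 7, 8] / [2, 5] / [6];  Q = [1, 2, 3, 4, 6] / [5, 8] / [7];  common shape = (5, 2, 1)

Row-insert the values π_1, π_2, … into P one at a time, bumping the leftmost entry strictly greater than the inserted value down to the next row. The recording tableau Q records, in position (i, j), the step at which that cell was added to P.
  Insert 2 (step 1): P = [2];  Q = [1]
  Insert 3 (step 2): P = [2, 3];  Q = [1, 2]
  Insert 6 (step 3): P = [2, 3, 6];  Q = [1, 2, 3]
  Insert 7 (step 4): P = [2, 3, 6, 7];  Q = [1, 2, 3, 4]
  Insert 5 (step 5): P = [2, 3, 5, 7] / [6];  Q = [1, 2, 3, 4] / [5]
  Insert 8 (step 6): P = [2, 3, 5, 7, 8] / [6];  Q = [1, 2, 3, 4, 6] / [5]
  Insert 1 (step 7): P = [1, 3, 5, 7, 8] / [2] / [6];  Q = [1, 2, 3, 4, 6] / [5] / [7]
  Insert 4 (step 8): P = [1, 3, 4, 7, 8] / [2, 5] / [6];  Q = [1, 2, 3, 4, 6] / [5, 8] / [7]
Final shape: (5, 2, 1).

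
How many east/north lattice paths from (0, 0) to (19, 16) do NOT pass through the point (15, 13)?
Number of paths = 2749453350

Total paths from (0, 0) to (19, 16): C(35, 19) = 4059928950. Paths through (15, 13): (paths (0, 0) → (15, 13)) × (paths (15, 13) → (19, 16)) = C(28, 15) · C(7, 4) = 37442160 · 35 = 1310475600. Avoidance count = 4059928950 − 1310475600 = 2749453350.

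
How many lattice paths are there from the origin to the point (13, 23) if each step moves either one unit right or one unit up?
Number of paths = 2310789600

A monotone lattice path from (0, 0) to (13, 23) consists of 13 east steps and 23 north steps in some order, so it is determined by which 13 of the 36 steps are east. The count is C(36, 13) = 2310789600.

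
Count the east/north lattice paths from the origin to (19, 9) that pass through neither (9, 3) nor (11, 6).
Number of paths = 3466100

Inclusion–exclusion. Total paths: C(28, 19) = 6906900. Through P₁: C(12, 9)·C(16, 10) = 1761760. Through P₂: C(17, 11)·C(11, 8) = 2042040. Since P₁ is strictly southwest of P₂, a monotone path through both must visit P₁ then P₂; paths through both = C(12, 9)·C(5, 2)·C(11, 8) = 363000. Avoid both = 6906900 − 1761760 − 2042040 + 363000 = 3466100.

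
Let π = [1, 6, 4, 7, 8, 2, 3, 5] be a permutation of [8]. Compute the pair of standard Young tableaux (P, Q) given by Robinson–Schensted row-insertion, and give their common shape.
P = [1, 2, 3, 5] / [4, 7, 8] / [6];  Q = [1, 2, 4, 5] / [3, 7, 8] / [6];  common shape = (4, 3, 1)

Row-insert the values π_1, π_2, … into P one at a time, bumping the leftmost entry strictly greater than the inserted value down to the next row. The recording tableau Q records, in position (i, j), the step at which that cell was added to P.
  Insert 1 (step 1): P = [1];  Q = [1]
  Insert 6 (step 2): P = [1, 6];  Q = [1, 2]
  Insert 4 (step 3): P = [1, 4] / [6];  Q = [1, 2] / [3]
  Insert 7 (step 4): P = [1, 4, 7] / [6];  Q = [1, 2, 4] / [3]
  Insert 8 (step 5): P = [1, 4, 7, 8] / [6];  Q = [1, 2, 4, 5] / [3]
  Insert 2 (step 6): P = [1, 2, 7, 8] / [4] / [6];  Q = [1, 2, 4, 5] / [3] / [6]
  Insert 3 (step 7): P = [1, 2, 3, 8] / [4, 7] / [6];  Q = [1, 2, 4, 5] / [3, 7] / [6]
  Insert 5 (step 8): P = [1, 2, 3, 5] / [4, 7, 8] / [6];  Q = [1, 2, 4, 5] / [3, 7, 8] / [6]
Final shape: (4, 3, 1).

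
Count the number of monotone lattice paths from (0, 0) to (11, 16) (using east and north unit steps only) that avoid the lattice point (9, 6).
Number of paths = 12707565

Total paths from (0, 0) to (11, 16): C(27, 11) = 13037895. Paths through (9, 6): (paths (0, 0) → (9, 6)) × (paths (9, 6) → (11, 16)) = C(15, 9) · C(12, 2) = 5005 · 66 = 330330. Avoidance count = 13037895 − 330330 = 12707565.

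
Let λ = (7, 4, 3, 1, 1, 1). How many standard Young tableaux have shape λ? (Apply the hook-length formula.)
# SYT of shape (7, 4, 3, 1, 1, 1) = 2552550

Hook-length formula: f^λ = n! / Π hook(c), product over all cells c of the Young diagram. For λ = (7, 4, 3, 1, 1, 1), n = 17 boxes. Hook lengths by row (left-to-right, top-to-bottom): [12, 8, 7, 5, 3, 2, 1]; [8, 4, 3, 1]; [6, 2, 1]; [3]; [2]; [1]. Product of hooks = 139345920. So f^λ = 17! / 139345920 = 355687428096000 / 139345920 = 2552550.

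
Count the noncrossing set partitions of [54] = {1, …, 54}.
C_54 = 451959718027953471447609509424

These noncrossing partitions are counted by the Catalan number C_n = (1/(n + 1)) · C(2n, n). For n = 54: C_54 = (1/55) · C(108, 54) = 24857784491537440929618523018320/55 = 451959718027953471447609509424.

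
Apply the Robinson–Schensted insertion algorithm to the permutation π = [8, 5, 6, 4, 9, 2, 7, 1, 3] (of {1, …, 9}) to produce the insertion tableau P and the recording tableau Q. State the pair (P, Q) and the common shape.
P = [1, 3, 7] / [2, 6] / [4, 9] / [5] / [8];  Q = [1, 3, 5] / [2, 7] / [4, 9] / [6] / [8];  common shape = (3, 2, 2, 1, 1)

Row-insert the values π_1, π_2, … into P one at a time, bumping the leftmost entry strictly greater than the inserted value down to the next row. The recording tableau Q records, in position (i, j), the step at which that cell was added to P.
  Insert 8 (step 1): P = [8];  Q = [1]
  Insert 5 (step 2): P = [5] / [8];  Q = [1] / [2]
  Insert 6 (step 3): P = [5, 6] / [8];  Q = [1, 3] / [2]
  Insert 4 (step 4): P = [4, 6] / [5] / [8];  Q = [1, 3] / [2] / [4]
  Insert 9 (step 5): P = [4, 6, 9] / [5] / [8];  Q = [1, 3, 5] / [2] / [4]
  Insert 2 (step 6): P = [2, 6, 9] / [4] / [5] / [8];  Q = [1, 3, 5] / [2] / [4] / [6]
  Insert 7 (step 7): P = [2, 6, 7] / [4, 9] / [5] / [8];  Q = [1, 3, 5] / [2, 7] / [4] / [6]
  Insert 1 (step 8): P = [1, 6, 7] / [2, 9] / [4] / [5] / [8];  Q = [1, 3, 5] / [2, 7] / [4] / [6] / [8]
  Insert 3 (step 9): P = [1, 3, 7] / [2, 6] / [4, 9] / [5] / [8];  Q = [1, 3, 5] / [2, 7] / [4, 9] / [6] / [8]
Final shape: (3, 2, 2, 1, 1).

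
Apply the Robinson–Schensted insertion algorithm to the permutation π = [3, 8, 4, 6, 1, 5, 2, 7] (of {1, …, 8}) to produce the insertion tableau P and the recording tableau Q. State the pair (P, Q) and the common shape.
P = [1, 2, 5, 7] / [3, 4] / [6] / [8];  Q = [1, 2, 4, 8] / [3, 6] / [5] / [7];  common shape = (4, 2, 1, 1)

Row-insert the values π_1, π_2, … into P one at a time, bumping the leftmost entry strictly greater than the inserted value down to the next row. The recording tableau Q records, in position (i, j), the step at which that cell was added to P.
  Insert 3 (step 1): P = [3];  Q = [1]
  Insert 8 (step 2): P = [3, 8];  Q = [1, 2]
  Insert 4 (step 3): P = [3, 4] / [8];  Q = [1, 2] / [3]
  Insert 6 (step 4): P = [3, 4, 6] / [8];  Q = [1, 2, 4] / [3]
  Insert 1 (step 5): P = [1, 4, 6] / [3] / [8];  Q = [1, 2, 4] / [3] / [5]
  Insert 5 (step 6): P = [1, 4, 5] / [3, 6] / [8];  Q = [1, 2, 4] / [3, 6] / [5]
  Insert 2 (step 7): P = [1, 2, 5] / [3, 4] / [6] / [8];  Q = [1, 2, 4] / [3, 6] / [5] / [7]
  Insert 7 (step 8): P = [1, 2, 5, 7] / [3, 4] / [6] / [8];  Q = [1, 2, 4, 8] / [3, 6] / [5] / [7]
Final shape: (4, 2, 1, 1).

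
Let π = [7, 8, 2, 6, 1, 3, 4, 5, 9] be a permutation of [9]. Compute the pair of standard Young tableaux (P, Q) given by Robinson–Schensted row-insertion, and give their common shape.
P = [1, 3, 4, 5, 9] / [2, 6] / [7, 8];  Q = [1, 2, 7, 8, 9] / [3, 4] / [5, 6];  common shape = (5, 2, 2)

Row-insert the values π_1, π_2, … into P one at a time, bumping the leftmost entry strictly greater than the inserted value down to the next row. The recording tableau Q records, in position (i, j), the step at which that cell was added to P.
  Insert 7 (step 1): P = [7];  Q = [1]
  Insert 8 (step 2): P = [7, 8];  Q = [1, 2]
  Insert 2 (step 3): P = [2, 8] / [7];  Q = [1, 2] / [3]
  Insert 6 (step 4): P = [2, 6] / [7, 8];  Q = [1, 2] / [3, 4]
  Insert 1 (step 5): P = [1, 6] / [2, 8] / [7];  Q = [1, 2] / [3, 4] / [5]
  Insert 3 (step 6): P = [1, 3] / [2, 6] / [7, 8];  Q = [1, 2] / [3, 4] / [5, 6]
  Insert 4 (step 7): P = [1, 3, 4] / [2, 6] / [7, 8];  Q = [1, 2, 7] / [3, 4] / [5, 6]
  Insert 5 (step 8): P = [1, 3, 4, 5] / [2, 6] / [7, 8];  Q = [1, 2, 7, 8] / [3, 4] / [5, 6]
  Insert 9 (step 9): P = [1, 3, 4, 5, 9] / [2, 6] / [7, 8];  Q = [1, 2, 7, 8, 9] / [3, 4] / [5, 6]
Final shape: (5, 2, 2).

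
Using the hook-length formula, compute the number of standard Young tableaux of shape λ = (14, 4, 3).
# SYT of shape (14, 4, 3) = 969969

Hook-length formula: f^λ = n! / Π hook(c), product over all cells c of the Young diagram. For λ = (14, 4, 3), n = 21 boxes. Hook lengths by row (left-to-right, top-to-bottom): [16, 15, 14, 12, 10, 9, 8, 7, 6, 5, 4, 3, 2, 1]; [5, 4, 3, 1]; [3, 2, 1]. Product of hooks = 52672757760000. So f^λ = 21! / 52672757760000 = 51090942171709440000 / 52672757760000 = 969969.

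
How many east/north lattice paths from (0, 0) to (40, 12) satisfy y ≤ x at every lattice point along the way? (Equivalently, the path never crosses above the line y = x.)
Number of paths = 145975678030

By the reflection principle (André's argument), the number of monotone paths to (40, 12) with n ≤ m that never go above y = x is C(52, 40) − C(52, 41) = 206379406870 − 60403728840 = 145975678030.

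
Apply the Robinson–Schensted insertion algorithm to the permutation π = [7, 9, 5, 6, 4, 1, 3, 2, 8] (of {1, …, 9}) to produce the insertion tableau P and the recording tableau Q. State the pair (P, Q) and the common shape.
P = [1, 2, 8] / [3, 6] / [4, 9] / [5] / [7];  Q = [1, 2, 9] / [3, 4] / [5, 7] / [6] / [8];  common shape = (3, 2, 2, 1, 1)

Row-insert the values π_1, π_2, … into P one at a time, bumping the leftmost entry strictly greater than the inserted value down to the next row. The recording tableau Q records, in position (i, j), the step at which that cell was added to P.
  Insert 7 (step 1): P = [7];  Q = [1]
  Insert 9 (step 2): P = [7, 9];  Q = [1, 2]
  Insert 5 (step 3): P = [5, 9] / [7];  Q = [1, 2] / [3]
  Insert 6 (step 4): P = [5, 6] / [7, 9];  Q = [1, 2] / [3, 4]
  Insert 4 (step 5): P = [4, 6] / [5, 9] / [7];  Q = [1, 2] / [3, 4] / [5]
  Insert 1 (step 6): P = [1, 6] / [4, 9] / [5] / [7];  Q = [1, 2] / [3, 4] / [5] / [6]
  Insert 3 (step 7): P = [1, 3] / [4, 6] / [5, 9] / [7];  Q = [1, 2] / [3, 4] / [5, 7] / [6]
  Insert 2 (step 8): P = [1, 2] / [3, 6] / [4, 9] / [5] / [7];  Q = [1, 2] / [3, 4] / [5, 7] / [6] / [8]
  Insert 8 (step 9): P = [1, 2, 8] / [3, 6] / [4, 9] / [5] / [7];  Q = [1, 2, 9] / [3, 4] / [5, 7] / [6] / [8]
Final shape: (3, 2, 2, 1, 1).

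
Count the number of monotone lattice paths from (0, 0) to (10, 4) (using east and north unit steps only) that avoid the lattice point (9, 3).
Number of paths = 561

Total paths from (0, 0) to (10, 4): C(14, 10) = 1001. Paths through (9, 3): (paths (0, 0) → (9, 3)) × (paths (9, 3) → (10, 4)) = C(12, 9) · C(2, 1) = 220 · 2 = 440. Avoidance count = 1001 − 440 = 561.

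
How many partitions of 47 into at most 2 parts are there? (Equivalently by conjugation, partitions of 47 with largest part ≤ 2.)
p(47, parts ≤ 2) = 24

Use the recurrence p(n, m) = p(n, m−1) + p(n−m, m): either the largest part is < m (count p(n, m−1)) or the largest part is exactly m (remove one copy of m, count p(n−m, m)). With p(0, ·) = 1 this gives p(47, parts ≤ 2) = 24. (By conjugating Young diagrams, this also counts partitions of 47 into at most 2 parts.)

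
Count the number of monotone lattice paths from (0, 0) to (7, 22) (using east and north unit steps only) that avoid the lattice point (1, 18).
Number of paths = 1556790

Total paths from (0, 0) to (7, 22): C(29, 7) = 1560780. Paths through (1, 18): (paths (0, 0) → (1, 18)) × (paths (1, 18) → (7, 22)) = C(19, 1) · C(10, 6) = 19 · 210 = 3990. Avoidance count = 1560780 − 3990 = 1556790.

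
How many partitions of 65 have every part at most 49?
p(65, parts ≤ 49) = 2011874

Use the recurrence p(n, m) = p(n, m−1) + p(n−m, m): either the largest part is < m (count p(n, m−1)) or the largest part is exactly m (remove one copy of m, count p(n−m, m)). With p(0, ·) = 1 this gives p(65, parts ≤ 49) = 2011874. (By conjugating Young diagrams, this also counts partitions of 65 into at most 49 parts.)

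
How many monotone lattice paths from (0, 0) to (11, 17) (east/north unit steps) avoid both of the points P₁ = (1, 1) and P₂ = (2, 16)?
Number of paths = 10849500

Inclusion–exclusion. Total paths: C(28, 11) = 21474180. Through P₁: C(2, 1)·C(26, 10) = 10623470. Through P₂: C(18, 2)·C(10, 9) = 1530. Since P₁ is strictly southwest of P₂, a monotone path through both must visit P₁ then P₂; paths through both = C(2, 1)·C(16, 1)·C(10, 9) = 320. Avoid both = 21474180 − 10623470 − 1530 + 320 = 10849500.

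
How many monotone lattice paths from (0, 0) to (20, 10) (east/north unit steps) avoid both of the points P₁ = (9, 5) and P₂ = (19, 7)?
Number of paths = 19197607

Inclusion–exclusion. Total paths: C(30, 20) = 30045015. Through P₁: C(14, 9)·C(16, 11) = 8744736. Through P₂: C(26, 19)·C(4, 1) = 2631200. Since P₁ is strictly southwest of P₂, a monotone path through both must visit P₁ then P₂; paths through both = C(14, 9)·C(12, 10)·C(4, 1) = 528528. Avoid both = 30045015 − 8744736 − 2631200 + 528528 = 19197607.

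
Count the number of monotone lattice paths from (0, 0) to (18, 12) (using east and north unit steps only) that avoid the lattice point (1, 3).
Number of paths = 73995025

Total paths from (0, 0) to (18, 12): C(30, 18) = 86493225. Paths through (1, 3): (paths (0, 0) → (1, 3)) × (paths (1, 3) → (18, 12)) = C(4, 1) · C(26, 17) = 4 · 3124550 = 12498200. Avoidance count = 86493225 − 12498200 = 73995025.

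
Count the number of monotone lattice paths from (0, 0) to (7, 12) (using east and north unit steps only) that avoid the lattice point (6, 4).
Number of paths = 48498

Total paths from (0, 0) to (7, 12): C(19, 7) = 50388. Paths through (6, 4): (paths (0, 0) → (6, 4)) × (paths (6, 4) → (7, 12)) = C(10, 6) · C(9, 1) = 210 · 9 = 1890. Avoidance count = 50388 − 1890 = 48498.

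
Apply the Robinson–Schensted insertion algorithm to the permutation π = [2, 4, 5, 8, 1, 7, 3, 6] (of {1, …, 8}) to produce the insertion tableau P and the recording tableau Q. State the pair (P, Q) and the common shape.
P = [1, 3, 5, 6] / [2, 4, 7] / [8];  Q = [1, 2, 3, 4] / [5, 6, 8] / [7];  common shape = (4, 3, 1)

Row-insert the values π_1, π_2, … into P one at a time, bumping the leftmost entry strictly greater than the inserted value down to the next row. The recording tableau Q records, in position (i, j), the step at which that cell was added to P.
  Insert 2 (step 1): P = [2];  Q = [1]
  Insert 4 (step 2): P = [2, 4];  Q = [1, 2]
  Insert 5 (step 3): P = [2, 4, 5];  Q = [1, 2, 3]
  Insert 8 (step 4): P = [2, 4, 5, 8];  Q = [1, 2, 3, 4]
  Insert 1 (step 5): P = [1, 4, 5, 8] / [2];  Q = [1, 2, 3, 4] / [5]
  Insert 7 (step 6): P = [1, 4, 5, 7] / [2, 8];  Q = [1, 2, 3, 4] / [5, 6]
  Insert 3 (step 7): P = [1, 3, 5, 7] / [2, 4] / [8];  Q = [1, 2, 3, 4] / [5, 6] / [7]
  Insert 6 (step 8): P = [1, 3, 5, 6] / [2, 4, 7] / [8];  Q = [1, 2, 3, 4] / [5, 6, 8] / [7]
Final shape: (4, 3, 1).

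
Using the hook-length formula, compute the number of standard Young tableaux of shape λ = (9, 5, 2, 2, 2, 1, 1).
# SYT of shape (9, 5, 2, 2, 2, 1, 1) = 1280359080

Hook-length formula: f^λ = n! / Π hook(c), product over all cells c of the Young diagram. For λ = (9, 5, 2, 2, 2, 1, 1), n = 22 boxes. Hook lengths by row (left-to-right, top-to-bottom): [15, 12, 8, 7, 6, 4, 3, 2, 1]; [10, 7, 3, 2, 1]; [6, 3]; [5, 2]; [4, 1]; [2]; [1]. Product of hooks = 877879296000. So f^λ = 22! / 877879296000 = 1124000727777607680000 / 877879296000 = 1280359080.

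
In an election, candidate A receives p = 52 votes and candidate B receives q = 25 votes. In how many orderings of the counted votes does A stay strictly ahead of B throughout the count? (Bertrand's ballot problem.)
Strict-lead orderings = 40690685796997560228

Total orderings of the 77 votes with 52 for A: C(77, 52) = 116043807643289338428. By the Bertrand ballot formula (Cycle Lemma / reflection principle), the number of orderings in which A is strictly ahead of B throughout is (p − q)/(p + q) · C(p + q, p) = (52 − 25)/(52 + 25) · 116043807643289338428 = 40690685796997560228.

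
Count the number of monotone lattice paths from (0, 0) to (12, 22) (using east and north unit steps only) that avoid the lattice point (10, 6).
Number of paths = 547128816

Total paths from (0, 0) to (12, 22): C(34, 12) = 548354040. Paths through (10, 6): (paths (0, 0) → (10, 6)) × (paths (10, 6) → (12, 22)) = C(16, 10) · C(18, 2) = 8008 · 153 = 1225224. Avoidance count = 548354040 − 1225224 = 547128816.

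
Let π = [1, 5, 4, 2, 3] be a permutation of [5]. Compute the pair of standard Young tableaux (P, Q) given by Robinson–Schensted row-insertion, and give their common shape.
P = [1, 2, 3] / [4] / [5];  Q = [1, 2, 5] / [3] / [4];  common shape = (3, 1, 1)

Row-insert the values π_1, π_2, … into P one at a time, bumping the leftmost entry strictly greater than the inserted value down to the next row. The recording tableau Q records, in position (i, j), the step at which that cell was added to P.
  Insert 1 (step 1): P = [1];  Q = [1]
  Insert 5 (step 2): P = [1, 5];  Q = [1, 2]
  Insert 4 (step 3): P = [1, 4] / [5];  Q = [1, 2] / [3]
  Insert 2 (step 4): P = [1, 2] / [4] / [5];  Q = [1, 2] / [3] / [4]
  Insert 3 (step 5): P = [1, 2, 3] / [4] / [5];  Q = [1, 2, 5] / [3] / [4]
Final shape: (3, 1, 1).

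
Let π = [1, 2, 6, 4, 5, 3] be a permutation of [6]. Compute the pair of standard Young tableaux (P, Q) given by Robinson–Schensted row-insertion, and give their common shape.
P = [1, 2, 3, 5] / [4] / [6];  Q = [1, 2, 3, 5] / [4] / [6];  common shape = (4, 1, 1)

Row-insert the values π_1, π_2, … into P one at a time, bumping the leftmost entry strictly greater than the inserted value down to the next row. The recording tableau Q records, in position (i, j), the step at which that cell was added to P.
  Insert 1 (step 1): P = [1];  Q = [1]
  Insert 2 (step 2): P = [1, 2];  Q = [1, 2]
  Insert 6 (step 3): P = [1, 2, 6];  Q = [1, 2, 3]
  Insert 4 (step 4): P = [1, 2, 4] / [6];  Q = [1, 2, 3] / [4]
  Insert 5 (step 5): P = [1, 2, 4, 5] / [6];  Q = [1, 2, 3, 5] / [4]
  Insert 3 (step 6): P = [1, 2, 3, 5] / [4] / [6];  Q = [1, 2, 3, 5] / [4] / [6]
Final shape: (4, 1, 1).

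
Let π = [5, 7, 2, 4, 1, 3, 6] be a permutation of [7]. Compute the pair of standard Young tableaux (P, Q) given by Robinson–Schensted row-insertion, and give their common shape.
P = [1, 3, 6] / [2, 4] / [5, 7];  Q = [1, 2, 7] / [3, 4] / [5, 6];  common shape = (3, 2, 2)

Row-insert the values π_1, π_2, … into P one at a time, bumping the leftmost entry strictly greater than the inserted value down to the next row. The recording tableau Q records, in position (i, j), the step at which that cell was added to P.
  Insert 5 (step 1): P = [5];  Q = [1]
  Insert 7 (step 2): P = [5, 7];  Q = [1, 2]
  Insert 2 (step 3): P = [2, 7] / [5];  Q = [1, 2] / [3]
  Insert 4 (step 4): P = [2, 4] / [5, 7];  Q = [1, 2] / [3, 4]
  Insert 1 (step 5): P = [1, 4] / [2, 7] / [5];  Q = [1, 2] / [3, 4] / [5]
  Insert 3 (step 6): P = [1, 3] / [2, 4] / [5, 7];  Q = [1, 2] / [3, 4] / [5, 6]
  Insert 6 (step 7): P = [1, 3, 6] / [2, 4] / [5, 7];  Q = [1, 2, 7] / [3, 4] / [5, 6]
Final shape: (3, 2, 2).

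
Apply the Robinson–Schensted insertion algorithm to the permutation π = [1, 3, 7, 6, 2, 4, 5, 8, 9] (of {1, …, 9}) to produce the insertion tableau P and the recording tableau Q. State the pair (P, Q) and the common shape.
P = [1, 2, 4, 5, 8, 9] / [3, 6] / [7];  Q = [1, 2, 3, 7, 8, 9] / [4, 6] / [5];  common shape = (6, 2, 1)

Row-insert the values π_1, π_2, … into P one at a time, bumping the leftmost entry strictly greater than the inserted value down to the next row. The recording tableau Q records, in position (i, j), the step at which that cell was added to P.
  Insert 1 (step 1): P = [1];  Q = [1]
  Insert 3 (step 2): P = [1, 3];  Q = [1, 2]
  Insert 7 (step 3): P = [1, 3, 7];  Q = [1, 2, 3]
  Insert 6 (step 4): P = [1, 3, 6] / [7];  Q = [1, 2, 3] / [4]
  Insert 2 (step 5): P = [1, 2, 6] / [3] / [7];  Q = [1, 2, 3] / [4] / [5]
  Insert 4 (step 6): P = [1, 2, 4] / [3, 6] / [7];  Q = [1, 2, 3] / [4, 6] / [5]
  Insert 5 (step 7): P = [1, 2, 4, 5] / [3, 6] / [7];  Q = [1, 2, 3, 7] / [4, 6] / [5]
  Insert 8 (step 8): P = [1, 2, 4, 5, 8] / [3, 6] / [7];  Q = [1, 2, 3, 7, 8] / [4, 6] / [5]
  Insert 9 (step 9): P = [1, 2, 4, 5, 8, 9] / [3, 6] / [7];  Q = [1, 2, 3, 7, 8, 9] / [4, 6] / [5]
Final shape: (6, 2, 1).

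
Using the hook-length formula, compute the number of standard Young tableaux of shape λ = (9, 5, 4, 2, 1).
# SYT of shape (9, 5, 4, 2, 1) = 415458750

Hook-length formula: f^λ = n! / Π hook(c), product over all cells c of the Young diagram. For λ = (9, 5, 4, 2, 1), n = 21 boxes. Hook lengths by row (left-to-right, top-to-bottom): [13, 11, 9, 8, 6, 4, 3, 2, 1]; [8, 6, 4, 3, 1]; [6, 4, 2, 1]; [3, 1]; [1]. Product of hooks = 122974765056. So f^λ = 21! / 122974765056 = 51090942171709440000 / 122974765056 = 415458750.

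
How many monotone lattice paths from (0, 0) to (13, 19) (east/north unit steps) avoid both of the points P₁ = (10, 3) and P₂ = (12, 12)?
Number of paths = 325589058

Inclusion–exclusion. Total paths: C(32, 13) = 347373600. Through P₁: C(13, 10)·C(19, 3) = 277134. Through P₂: C(24, 12)·C(8, 1) = 21633248. Since P₁ is strictly southwest of P₂, a monotone path through both must visit P₁ then P₂; paths through both = C(13, 10)·C(11, 2)·C(8, 1) = 125840. Avoid both = 347373600 − 277134 − 21633248 + 125840 = 325589058.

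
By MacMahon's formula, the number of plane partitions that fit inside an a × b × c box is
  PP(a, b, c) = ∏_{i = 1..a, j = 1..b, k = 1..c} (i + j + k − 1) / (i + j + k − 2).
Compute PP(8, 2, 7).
PP(8, 2, 7) = 9202050

Evaluate the triple product over i = 1..8, j = 1..2, k = 1..7. The factors are (2/1) · (3/2) · (4/3) · (5/4) · (6/5) · (7/6) · (8/7) · (3/2) · … (112 factors total). The numerators and denominators telescope so the product is an integer; carrying out the multiplication exactly gives PP(8, 2, 7) = 9202050.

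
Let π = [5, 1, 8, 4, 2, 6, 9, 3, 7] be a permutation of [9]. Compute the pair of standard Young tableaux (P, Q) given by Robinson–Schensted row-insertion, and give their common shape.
P = [1, 2, 3, 7] / [4, 6, 9] / [5, 8];  Q = [1, 3, 6, 7] / [2, 4, 9] / [5, 8];  common shape = (4, 3, 2)

Row-insert the values π_1, π_2, … into P one at a time, bumping the leftmost entry strictly greater than the inserted value down to the next row. The recording tableau Q records, in position (i, j), the step at which that cell was added to P.
  Insert 5 (step 1): P = [5];  Q = [1]
  Insert 1 (step 2): P = [1] / [5];  Q = [1] / [2]
  Insert 8 (step 3): P = [1, 8] / [5];  Q = [1, 3] / [2]
  Insert 4 (step 4): P = [1, 4] / [5, 8];  Q = [1, 3] / [2, 4]
  Insert 2 (step 5): P = [1, 2] / [4, 8] / [5];  Q = [1, 3] / [2, 4] / [5]
  Insert 6 (step 6): P = [1, 2, 6] / [4, 8] / [5];  Q = [1, 3, 6] / [2, 4] / [5]
  Insert 9 (step 7): P = [1, 2, 6, 9] / [4, 8] / [5];  Q = [1, 3, 6, 7] / [2, 4] / [5]
  Insert 3 (step 8): P = [1, 2, 3, 9] / [4, 6] / [5, 8];  Q = [1, 3, 6, 7] / [2, 4] / [5, 8]
  Insert 7 (step 9): P = [1, 2, 3, 7] / [4, 6, 9] / [5, 8];  Q = [1, 3, 6, 7] / [2, 4, 9] / [5, 8]
Final shape: (4, 3, 2).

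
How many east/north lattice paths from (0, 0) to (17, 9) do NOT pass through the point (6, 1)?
Number of paths = 2595476

Total paths from (0, 0) to (17, 9): C(26, 17) = 3124550. Paths through (6, 1): (paths (0, 0) → (6, 1)) × (paths (6, 1) → (17, 9)) = C(7, 6) · C(19, 11) = 7 · 75582 = 529074. Avoidance count = 3124550 − 529074 = 2595476.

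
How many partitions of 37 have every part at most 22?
p(37, parts ≤ 22) = 21129

Use the recurrence p(n, m) = p(n, m−1) + p(n−m, m): either the largest part is < m (count p(n, m−1)) or the largest part is exactly m (remove one copy of m, count p(n−m, m)). With p(0, ·) = 1 this gives p(37, parts ≤ 22) = 21129. (By conjugating Young diagrams, this also counts partitions of 37 into at most 22 parts.)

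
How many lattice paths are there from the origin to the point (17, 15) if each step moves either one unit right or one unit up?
Number of paths = 565722720

A monotone lattice path from (0, 0) to (17, 15) consists of 17 east steps and 15 north steps in some order, so it is determined by which 17 of the 32 steps are east. The count is C(32, 17) = 565722720.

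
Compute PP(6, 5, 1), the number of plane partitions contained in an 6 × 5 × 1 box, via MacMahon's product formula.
PP(6, 5, 1) = 462

Evaluate the triple product over i = 1..6, j = 1..5, k = 1..1. The factors are (2/1) · (3/2) · (4/3) · (5/4) · (6/5) · (3/2) · (4/3) · (5/4) · … (30 factors total). The numerators and denominators telescope so the product is an integer; carrying out the multiplication exactly gives PP(6, 5, 1) = 462.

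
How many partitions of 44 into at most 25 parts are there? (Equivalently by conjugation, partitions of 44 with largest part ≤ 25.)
p(44, parts ≤ 25) = 73578

Use the recurrence p(n, m) = p(n, m−1) + p(n−m, m): either the largest part is < m (count p(n, m−1)) or the largest part is exactly m (remove one copy of m, count p(n−m, m)). With p(0, ·) = 1 this gives p(44, parts ≤ 25) = 73578. (By conjugating Young diagrams, this also counts partitions of 44 into at most 25 parts.)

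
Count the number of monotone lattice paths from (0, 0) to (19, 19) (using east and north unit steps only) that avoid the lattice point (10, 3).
Number of paths = 34760972950

Total paths from (0, 0) to (19, 19): C(38, 19) = 35345263800. Paths through (10, 3): (paths (0, 0) → (10, 3)) × (paths (10, 3) → (19, 19)) = C(13, 10) · C(25, 9) = 286 · 2042975 = 584290850. Avoidance count = 35345263800 − 584290850 = 34760972950.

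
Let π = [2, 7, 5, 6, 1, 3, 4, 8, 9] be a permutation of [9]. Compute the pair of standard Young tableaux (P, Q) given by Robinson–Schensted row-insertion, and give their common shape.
P = [1, 3, 4, 8, 9] / [2, 5, 6] / [7];  Q = [1, 2, 4, 8, 9] / [3, 6, 7] / [5];  common shape = (5, 3, 1)

Row-insert the values π_1, π_2, … into P one at a time, bumping the leftmost entry strictly greater than the inserted value down to the next row. The recording tableau Q records, in position (i, j), the step at which that cell was added to P.
  Insert 2 (step 1): P = [2];  Q = [1]
  Insert 7 (step 2): P = [2, 7];  Q = [1, 2]
  Insert 5 (step 3): P = [2, 5] / [7];  Q = [1, 2] / [3]
  Insert 6 (step 4): P = [2, 5, 6] / [7];  Q = [1, 2, 4] / [3]
  Insert 1 (step 5): P = [1, 5, 6] / [2] / [7];  Q = [1, 2, 4] / [3] / [5]
  Insert 3 (step 6): P = [1, 3, 6] / [2, 5] / [7];  Q = [1, 2, 4] / [3, 6] / [5]
  Insert 4 (step 7): P = [1, 3, 4] / [2, 5, 6] / [7];  Q = [1, 2, 4] / [3, 6, 7] / [5]
  Insert 8 (step 8): P = [1, 3, 4, 8] / [2, 5, 6] / [7];  Q = [1, 2, 4, 8] / [3, 6, 7] / [5]
  Insert 9 (step 9): P = [1, 3, 4, 8, 9] / [2, 5, 6] / [7];  Q = [1, 2, 4, 8, 9] / [3, 6, 7] / [5]
Final shape: (5, 3, 1).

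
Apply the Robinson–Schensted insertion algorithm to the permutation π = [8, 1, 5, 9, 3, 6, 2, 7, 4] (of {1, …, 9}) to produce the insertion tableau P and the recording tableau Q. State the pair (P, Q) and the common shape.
P = [1, 2, 4, 7] / [3, 6] / [5, 9] / [8];  Q = [1, 3, 4, 8] / [2, 6] / [5, 9] / [7];  common shape = (4, 2, 2, 1)

Row-insert the values π_1, π_2, … into P one at a time, bumping the leftmost entry strictly greater than the inserted value down to the next row. The recording tableau Q records, in position (i, j), the step at which that cell was added to P.
  Insert 8 (step 1): P = [8];  Q = [1]
  Insert 1 (step 2): P = [1] / [8];  Q = [1] / [2]
  Insert 5 (step 3): P = [1, 5] / [8];  Q = [1, 3] / [2]
  Insert 9 (step 4): P = [1, 5, 9] / [8];  Q = [1, 3, 4] / [2]
  Insert 3 (step 5): P = [1, 3, 9] / [5] / [8];  Q = [1, 3, 4] / [2] / [5]
  Insert 6 (step 6): P = [1, 3, 6] / [5, 9] / [8];  Q = [1, 3, 4] / [2, 6] / [5]
  Insert 2 (step 7): P = [1, 2, 6] / [3, 9] / [5] / [8];  Q = [1, 3, 4] / [2, 6] / [5] / [7]
  Insert 7 (step 8): P = [1, 2, 6, 7] / [3, 9] / [5] / [8];  Q = [1, 3, 4, 8] / [2, 6] / [5] / [7]
  Insert 4 (step 9): P = [1, 2, 4, 7] / [3, 6] / [5, 9] / [8];  Q = [1, 3, 4, 8] / [2, 6] / [5, 9] / [7]
Final shape: (4, 2, 2, 1).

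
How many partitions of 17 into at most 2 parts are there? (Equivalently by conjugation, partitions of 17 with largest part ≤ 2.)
p(17, parts ≤ 2) = 9

Use the recurrence p(n, m) = p(n, m−1) + p(n−m, m): either the largest part is < m (count p(n, m−1)) or the largest part is exactly m (remove one copy of m, count p(n−m, m)). With p(0, ·) = 1 this gives p(17, parts ≤ 2) = 9. (By conjugating Young diagrams, this also counts partitions of 17 into at most 2 parts.)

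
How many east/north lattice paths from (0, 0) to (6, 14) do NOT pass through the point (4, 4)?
Number of paths = 34140

Total paths from (0, 0) to (6, 14): C(20, 6) = 38760. Paths through (4, 4): (paths (0, 0) → (4, 4)) × (paths (4, 4) → (6, 14)) = C(8, 4) · C(12, 2) = 70 · 66 = 4620. Avoidance count = 38760 − 4620 = 34140.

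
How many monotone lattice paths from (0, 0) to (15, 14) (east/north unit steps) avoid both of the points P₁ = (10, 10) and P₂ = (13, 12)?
Number of paths = 34163064

Inclusion–exclusion. Total paths: C(29, 15) = 77558760. Through P₁: C(20, 10)·C(9, 5) = 23279256. Through P₂: C(25, 13)·C(4, 2) = 31201800. Since P₁ is strictly southwest of P₂, a monotone path through both must visit P₁ then P₂; paths through both = C(20, 10)·C(5, 3)·C(4, 2) = 11085360. Avoid both = 77558760 − 23279256 − 31201800 + 11085360 = 34163064.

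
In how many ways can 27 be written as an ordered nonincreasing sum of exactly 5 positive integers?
p(27, 5 parts) = 255

Partitions of n into exactly k parts are in bijection with partitions of n − k into at most k parts (subtract 1 from each part). So p(27, exactly 5) = p(22, parts ≤ 5). Computing via the recurrence p(m, j) = p(m, j−1) + p(m−j, j) gives 255.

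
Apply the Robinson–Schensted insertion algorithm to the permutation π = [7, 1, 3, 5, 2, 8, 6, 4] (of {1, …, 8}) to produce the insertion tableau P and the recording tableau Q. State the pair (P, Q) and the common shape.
P = [1, 2, 4, 6] / [3, 5] / [7, 8];  Q = [1, 3, 4, 6] / [2, 7] / [5, 8];  common shape = (4, 2, 2)

Row-insert the values π_1, π_2, … into P one at a time, bumping the leftmost entry strictly greater than the inserted value down to the next row. The recording tableau Q records, in position (i, j), the step at which that cell was added to P.
  Insert 7 (step 1): P = [7];  Q = [1]
  Insert 1 (step 2): P = [1] / [7];  Q = [1] / [2]
  Insert 3 (step 3): P = [1, 3] / [7];  Q = [1, 3] / [2]
  Insert 5 (step 4): P = [1, 3, 5] / [7];  Q = [1, 3, 4] / [2]
  Insert 2 (step 5): P = [1, 2, 5] / [3] / [7];  Q = [1, 3, 4] / [2] / [5]
  Insert 8 (step 6): P = [1, 2, 5, 8] / [3] / [7];  Q = [1, 3, 4, 6] / [2] / [5]
  Insert 6 (step 7): P = [1, 2, 5, 6] / [3, 8] / [7];  Q = [1, 3, 4, 6] / [2, 7] / [5]
  Insert 4 (step 8): P = [1, 2, 4, 6] / [3, 5] / [7, 8];  Q = [1, 3, 4, 6] / [2, 7] / [5, 8]
Final shape: (4, 2, 2).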